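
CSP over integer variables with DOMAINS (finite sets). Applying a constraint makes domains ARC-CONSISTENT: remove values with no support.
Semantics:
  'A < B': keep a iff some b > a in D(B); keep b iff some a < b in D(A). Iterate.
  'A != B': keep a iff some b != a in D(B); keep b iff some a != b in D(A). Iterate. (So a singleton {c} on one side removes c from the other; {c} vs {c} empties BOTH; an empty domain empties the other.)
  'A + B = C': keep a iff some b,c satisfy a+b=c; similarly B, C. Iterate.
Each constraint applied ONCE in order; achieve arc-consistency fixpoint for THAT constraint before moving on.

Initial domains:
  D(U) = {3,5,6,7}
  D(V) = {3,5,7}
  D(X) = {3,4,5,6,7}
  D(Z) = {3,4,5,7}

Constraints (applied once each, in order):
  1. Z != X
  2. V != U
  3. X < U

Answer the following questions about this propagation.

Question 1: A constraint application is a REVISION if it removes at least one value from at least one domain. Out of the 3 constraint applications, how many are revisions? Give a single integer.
Answer: 1

Derivation:
Constraint 1 (Z != X) on D(Z)={3,4,5,7} D(X)={3,4,5,6,7}: no change => not a revision
Constraint 2 (V != U) on D(V)={3,5,7} D(U)={3,5,6,7}: no change => not a revision
Constraint 3 (X < U) on D(X)={3,4,5,6,7} D(U)={3,5,6,7}: X {3,4,5,6,7}->{3,4,5,6}; U {3,5,6,7}->{5,6,7} => REVISION
Total revisions = 1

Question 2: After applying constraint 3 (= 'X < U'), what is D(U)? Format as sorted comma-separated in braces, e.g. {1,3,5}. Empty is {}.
Answer: {5,6,7}

Derivation:
Constraint 1 (Z != X) on D(Z)={3,4,5,7} D(X)={3,4,5,6,7}: no change
Constraint 2 (V != U) on D(V)={3,5,7} D(U)={3,5,6,7}: no change
Constraint 3 (X < U) on D(X)={3,4,5,6,7} D(U)={3,5,6,7}: X {3,4,5,6,7}->{3,4,5,6}; U {3,5,6,7}->{5,6,7}
So after constraint 3: D(U) = {5,6,7}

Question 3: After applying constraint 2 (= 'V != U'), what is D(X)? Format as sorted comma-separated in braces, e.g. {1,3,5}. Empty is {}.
Constraint 1 (Z != X) on D(Z)={3,4,5,7} D(X)={3,4,5,6,7}: no change
Constraint 2 (V != U) on D(V)={3,5,7} D(U)={3,5,6,7}: no change
So after constraint 2: D(X) = {3,4,5,6,7}

Answer: {3,4,5,6,7}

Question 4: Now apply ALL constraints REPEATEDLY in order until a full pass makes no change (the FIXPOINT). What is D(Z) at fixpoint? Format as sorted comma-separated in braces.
Answer: {3,4,5,7}

Derivation:
pass 0 (initial): D(Z)={3,4,5,7}
pass 1: U {3,5,6,7}->{5,6,7}; X {3,4,5,6,7}->{3,4,5,6}
pass 2: no change
Fixpoint after 2 passes: D(Z) = {3,4,5,7}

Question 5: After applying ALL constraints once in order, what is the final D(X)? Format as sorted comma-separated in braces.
Constraint 1 (Z != X) on D(Z)={3,4,5,7} D(X)={3,4,5,6,7}: no change
Constraint 2 (V != U) on D(V)={3,5,7} D(U)={3,5,6,7}: no change
Constraint 3 (X < U) on D(X)={3,4,5,6,7} D(U)={3,5,6,7}: X {3,4,5,6,7}->{3,4,5,6}; U {3,5,6,7}->{5,6,7}
So after all 3 constraints: D(X) = {3,4,5,6}

Answer: {3,4,5,6}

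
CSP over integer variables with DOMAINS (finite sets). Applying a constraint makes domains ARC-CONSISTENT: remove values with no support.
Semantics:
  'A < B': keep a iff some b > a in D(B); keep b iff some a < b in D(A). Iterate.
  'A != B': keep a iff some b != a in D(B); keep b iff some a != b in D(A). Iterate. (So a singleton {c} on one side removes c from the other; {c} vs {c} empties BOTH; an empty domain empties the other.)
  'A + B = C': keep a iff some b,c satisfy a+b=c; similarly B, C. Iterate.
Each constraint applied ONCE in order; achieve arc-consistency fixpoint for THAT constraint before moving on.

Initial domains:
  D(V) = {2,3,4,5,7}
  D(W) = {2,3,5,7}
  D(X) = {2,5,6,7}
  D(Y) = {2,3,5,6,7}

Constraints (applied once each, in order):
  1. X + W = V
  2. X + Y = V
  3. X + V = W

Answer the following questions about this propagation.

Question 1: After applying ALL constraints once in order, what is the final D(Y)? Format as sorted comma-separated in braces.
Answer: {2,3,5}

Derivation:
Constraint 1 (X + W = V) on D(X)={2,5,6,7} D(W)={2,3,5,7} D(V)={2,3,4,5,7}: X {2,5,6,7}->{2,5}; W {2,3,5,7}->{2,3,5}; V {2,3,4,5,7}->{4,5,7}
Constraint 2 (X + Y = V) on D(X)={2,5} D(Y)={2,3,5,6,7} D(V)={4,5,7}: Y {2,3,5,6,7}->{2,3,5}
Constraint 3 (X + V = W) on D(X)={2,5} D(V)={4,5,7} D(W)={2,3,5}: X {2,5}->{}; V {4,5,7}->{}; W {2,3,5}->{}
So after all 3 constraints: D(Y) = {2,3,5}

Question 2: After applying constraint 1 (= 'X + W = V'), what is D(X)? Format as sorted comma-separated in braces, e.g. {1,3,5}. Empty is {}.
Answer: {2,5}

Derivation:
Constraint 1 (X + W = V) on D(X)={2,5,6,7} D(W)={2,3,5,7} D(V)={2,3,4,5,7}: X {2,5,6,7}->{2,5}; W {2,3,5,7}->{2,3,5}; V {2,3,4,5,7}->{4,5,7}
So after constraint 1: D(X) = {2,5}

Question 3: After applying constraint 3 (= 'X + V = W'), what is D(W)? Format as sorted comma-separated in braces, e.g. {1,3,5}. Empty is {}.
Constraint 1 (X + W = V) on D(X)={2,5,6,7} D(W)={2,3,5,7} D(V)={2,3,4,5,7}: X {2,5,6,7}->{2,5}; W {2,3,5,7}->{2,3,5}; V {2,3,4,5,7}->{4,5,7}
Constraint 2 (X + Y = V) on D(X)={2,5} D(Y)={2,3,5,6,7} D(V)={4,5,7}: Y {2,3,5,6,7}->{2,3,5}
Constraint 3 (X + V = W) on D(X)={2,5} D(V)={4,5,7} D(W)={2,3,5}: X {2,5}->{}; V {4,5,7}->{}; W {2,3,5}->{}
So after constraint 3: D(W) = {}

Answer: {}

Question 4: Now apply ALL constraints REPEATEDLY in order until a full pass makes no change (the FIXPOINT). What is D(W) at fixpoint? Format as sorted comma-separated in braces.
Answer: {}

Derivation:
pass 0 (initial): D(W)={2,3,5,7}
pass 1: V {2,3,4,5,7}->{}; W {2,3,5,7}->{}; X {2,5,6,7}->{}; Y {2,3,5,6,7}->{2,3,5}
pass 2: Y {2,3,5}->{}
pass 3: no change
Fixpoint after 3 passes: D(W) = {}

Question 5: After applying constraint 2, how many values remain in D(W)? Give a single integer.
Constraint 1 (X + W = V) on D(X)={2,5,6,7} D(W)={2,3,5,7} D(V)={2,3,4,5,7}: X {2,5,6,7}->{2,5}; W {2,3,5,7}->{2,3,5}; V {2,3,4,5,7}->{4,5,7}
Constraint 2 (X + Y = V) on D(X)={2,5} D(Y)={2,3,5,6,7} D(V)={4,5,7}: Y {2,3,5,6,7}->{2,3,5}
So after constraint 2: D(W)={2,3,5}, size = 3

Answer: 3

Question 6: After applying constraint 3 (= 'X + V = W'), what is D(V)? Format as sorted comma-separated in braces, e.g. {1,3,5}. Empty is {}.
Constraint 1 (X + W = V) on D(X)={2,5,6,7} D(W)={2,3,5,7} D(V)={2,3,4,5,7}: X {2,5,6,7}->{2,5}; W {2,3,5,7}->{2,3,5}; V {2,3,4,5,7}->{4,5,7}
Constraint 2 (X + Y = V) on D(X)={2,5} D(Y)={2,3,5,6,7} D(V)={4,5,7}: Y {2,3,5,6,7}->{2,3,5}
Constraint 3 (X + V = W) on D(X)={2,5} D(V)={4,5,7} D(W)={2,3,5}: X {2,5}->{}; V {4,5,7}->{}; W {2,3,5}->{}
So after constraint 3: D(V) = {}

Answer: {}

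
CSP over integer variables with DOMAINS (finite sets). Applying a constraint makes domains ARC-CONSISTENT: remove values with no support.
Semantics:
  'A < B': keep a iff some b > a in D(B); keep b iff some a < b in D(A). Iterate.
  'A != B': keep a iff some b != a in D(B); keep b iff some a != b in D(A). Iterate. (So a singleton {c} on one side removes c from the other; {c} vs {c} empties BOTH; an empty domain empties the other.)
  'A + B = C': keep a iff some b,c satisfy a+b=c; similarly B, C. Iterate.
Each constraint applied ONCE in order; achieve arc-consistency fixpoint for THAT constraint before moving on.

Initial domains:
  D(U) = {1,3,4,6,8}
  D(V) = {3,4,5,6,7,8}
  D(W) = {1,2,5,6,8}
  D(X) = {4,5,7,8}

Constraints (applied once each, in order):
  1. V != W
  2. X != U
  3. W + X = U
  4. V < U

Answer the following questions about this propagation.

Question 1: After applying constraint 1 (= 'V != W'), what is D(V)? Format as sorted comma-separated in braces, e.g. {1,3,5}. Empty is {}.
Constraint 1 (V != W) on D(V)={3,4,5,6,7,8} D(W)={1,2,5,6,8}: no change
So after constraint 1: D(V) = {3,4,5,6,7,8}

Answer: {3,4,5,6,7,8}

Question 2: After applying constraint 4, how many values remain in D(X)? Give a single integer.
Answer: 3

Derivation:
Constraint 1 (V != W) on D(V)={3,4,5,6,7,8} D(W)={1,2,5,6,8}: no change
Constraint 2 (X != U) on D(X)={4,5,7,8} D(U)={1,3,4,6,8}: no change
Constraint 3 (W + X = U) on D(W)={1,2,5,6,8} D(X)={4,5,7,8} D(U)={1,3,4,6,8}: W {1,2,5,6,8}->{1,2}; X {4,5,7,8}->{4,5,7}; U {1,3,4,6,8}->{6,8}
Constraint 4 (V < U) on D(V)={3,4,5,6,7,8} D(U)={6,8}: V {3,4,5,6,7,8}->{3,4,5,6,7}
So after constraint 4: D(X)={4,5,7}, size = 3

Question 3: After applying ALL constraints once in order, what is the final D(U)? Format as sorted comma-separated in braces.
Answer: {6,8}

Derivation:
Constraint 1 (V != W) on D(V)={3,4,5,6,7,8} D(W)={1,2,5,6,8}: no change
Constraint 2 (X != U) on D(X)={4,5,7,8} D(U)={1,3,4,6,8}: no change
Constraint 3 (W + X = U) on D(W)={1,2,5,6,8} D(X)={4,5,7,8} D(U)={1,3,4,6,8}: W {1,2,5,6,8}->{1,2}; X {4,5,7,8}->{4,5,7}; U {1,3,4,6,8}->{6,8}
Constraint 4 (V < U) on D(V)={3,4,5,6,7,8} D(U)={6,8}: V {3,4,5,6,7,8}->{3,4,5,6,7}
So after all 4 constraints: D(U) = {6,8}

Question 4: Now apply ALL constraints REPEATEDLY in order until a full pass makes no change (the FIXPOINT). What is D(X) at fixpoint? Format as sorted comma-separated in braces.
Answer: {4,5,7}

Derivation:
pass 0 (initial): D(X)={4,5,7,8}
pass 1: U {1,3,4,6,8}->{6,8}; V {3,4,5,6,7,8}->{3,4,5,6,7}; W {1,2,5,6,8}->{1,2}; X {4,5,7,8}->{4,5,7}
pass 2: no change
Fixpoint after 2 passes: D(X) = {4,5,7}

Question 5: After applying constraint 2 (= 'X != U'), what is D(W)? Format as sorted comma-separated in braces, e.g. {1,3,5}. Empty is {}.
Constraint 1 (V != W) on D(V)={3,4,5,6,7,8} D(W)={1,2,5,6,8}: no change
Constraint 2 (X != U) on D(X)={4,5,7,8} D(U)={1,3,4,6,8}: no change
So after constraint 2: D(W) = {1,2,5,6,8}

Answer: {1,2,5,6,8}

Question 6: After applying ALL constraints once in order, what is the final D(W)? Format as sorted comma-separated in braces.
Constraint 1 (V != W) on D(V)={3,4,5,6,7,8} D(W)={1,2,5,6,8}: no change
Constraint 2 (X != U) on D(X)={4,5,7,8} D(U)={1,3,4,6,8}: no change
Constraint 3 (W + X = U) on D(W)={1,2,5,6,8} D(X)={4,5,7,8} D(U)={1,3,4,6,8}: W {1,2,5,6,8}->{1,2}; X {4,5,7,8}->{4,5,7}; U {1,3,4,6,8}->{6,8}
Constraint 4 (V < U) on D(V)={3,4,5,6,7,8} D(U)={6,8}: V {3,4,5,6,7,8}->{3,4,5,6,7}
So after all 4 constraints: D(W) = {1,2}

Answer: {1,2}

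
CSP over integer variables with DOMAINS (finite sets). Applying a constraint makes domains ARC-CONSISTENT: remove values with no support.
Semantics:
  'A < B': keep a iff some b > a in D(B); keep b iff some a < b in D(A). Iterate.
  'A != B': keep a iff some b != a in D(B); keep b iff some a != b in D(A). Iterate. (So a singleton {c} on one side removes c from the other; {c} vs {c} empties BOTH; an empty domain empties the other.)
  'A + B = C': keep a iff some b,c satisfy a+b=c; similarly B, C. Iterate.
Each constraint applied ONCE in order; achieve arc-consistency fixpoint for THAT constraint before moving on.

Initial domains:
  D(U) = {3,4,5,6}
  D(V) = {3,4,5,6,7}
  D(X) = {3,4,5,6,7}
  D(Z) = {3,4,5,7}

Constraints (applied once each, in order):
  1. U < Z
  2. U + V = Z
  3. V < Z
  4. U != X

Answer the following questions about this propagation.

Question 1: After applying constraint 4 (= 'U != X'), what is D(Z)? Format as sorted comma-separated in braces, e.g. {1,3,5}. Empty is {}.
Constraint 1 (U < Z) on D(U)={3,4,5,6} D(Z)={3,4,5,7}: Z {3,4,5,7}->{4,5,7}
Constraint 2 (U + V = Z) on D(U)={3,4,5,6} D(V)={3,4,5,6,7} D(Z)={4,5,7}: U {3,4,5,6}->{3,4}; V {3,4,5,6,7}->{3,4}; Z {4,5,7}->{7}
Constraint 3 (V < Z) on D(V)={3,4} D(Z)={7}: no change
Constraint 4 (U != X) on D(U)={3,4} D(X)={3,4,5,6,7}: no change
So after constraint 4: D(Z) = {7}

Answer: {7}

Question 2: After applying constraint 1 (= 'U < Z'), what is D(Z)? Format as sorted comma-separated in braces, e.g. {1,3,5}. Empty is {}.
Answer: {4,5,7}

Derivation:
Constraint 1 (U < Z) on D(U)={3,4,5,6} D(Z)={3,4,5,7}: Z {3,4,5,7}->{4,5,7}
So after constraint 1: D(Z) = {4,5,7}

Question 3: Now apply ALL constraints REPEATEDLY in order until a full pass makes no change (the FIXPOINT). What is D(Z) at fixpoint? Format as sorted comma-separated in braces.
Answer: {7}

Derivation:
pass 0 (initial): D(Z)={3,4,5,7}
pass 1: U {3,4,5,6}->{3,4}; V {3,4,5,6,7}->{3,4}; Z {3,4,5,7}->{7}
pass 2: no change
Fixpoint after 2 passes: D(Z) = {7}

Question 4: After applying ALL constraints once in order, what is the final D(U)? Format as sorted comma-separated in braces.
Constraint 1 (U < Z) on D(U)={3,4,5,6} D(Z)={3,4,5,7}: Z {3,4,5,7}->{4,5,7}
Constraint 2 (U + V = Z) on D(U)={3,4,5,6} D(V)={3,4,5,6,7} D(Z)={4,5,7}: U {3,4,5,6}->{3,4}; V {3,4,5,6,7}->{3,4}; Z {4,5,7}->{7}
Constraint 3 (V < Z) on D(V)={3,4} D(Z)={7}: no change
Constraint 4 (U != X) on D(U)={3,4} D(X)={3,4,5,6,7}: no change
So after all 4 constraints: D(U) = {3,4}

Answer: {3,4}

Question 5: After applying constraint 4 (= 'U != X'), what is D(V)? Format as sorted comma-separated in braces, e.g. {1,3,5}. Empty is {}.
Constraint 1 (U < Z) on D(U)={3,4,5,6} D(Z)={3,4,5,7}: Z {3,4,5,7}->{4,5,7}
Constraint 2 (U + V = Z) on D(U)={3,4,5,6} D(V)={3,4,5,6,7} D(Z)={4,5,7}: U {3,4,5,6}->{3,4}; V {3,4,5,6,7}->{3,4}; Z {4,5,7}->{7}
Constraint 3 (V < Z) on D(V)={3,4} D(Z)={7}: no change
Constraint 4 (U != X) on D(U)={3,4} D(X)={3,4,5,6,7}: no change
So after constraint 4: D(V) = {3,4}

Answer: {3,4}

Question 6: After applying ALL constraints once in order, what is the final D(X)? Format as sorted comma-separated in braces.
Constraint 1 (U < Z) on D(U)={3,4,5,6} D(Z)={3,4,5,7}: Z {3,4,5,7}->{4,5,7}
Constraint 2 (U + V = Z) on D(U)={3,4,5,6} D(V)={3,4,5,6,7} D(Z)={4,5,7}: U {3,4,5,6}->{3,4}; V {3,4,5,6,7}->{3,4}; Z {4,5,7}->{7}
Constraint 3 (V < Z) on D(V)={3,4} D(Z)={7}: no change
Constraint 4 (U != X) on D(U)={3,4} D(X)={3,4,5,6,7}: no change
So after all 4 constraints: D(X) = {3,4,5,6,7}

Answer: {3,4,5,6,7}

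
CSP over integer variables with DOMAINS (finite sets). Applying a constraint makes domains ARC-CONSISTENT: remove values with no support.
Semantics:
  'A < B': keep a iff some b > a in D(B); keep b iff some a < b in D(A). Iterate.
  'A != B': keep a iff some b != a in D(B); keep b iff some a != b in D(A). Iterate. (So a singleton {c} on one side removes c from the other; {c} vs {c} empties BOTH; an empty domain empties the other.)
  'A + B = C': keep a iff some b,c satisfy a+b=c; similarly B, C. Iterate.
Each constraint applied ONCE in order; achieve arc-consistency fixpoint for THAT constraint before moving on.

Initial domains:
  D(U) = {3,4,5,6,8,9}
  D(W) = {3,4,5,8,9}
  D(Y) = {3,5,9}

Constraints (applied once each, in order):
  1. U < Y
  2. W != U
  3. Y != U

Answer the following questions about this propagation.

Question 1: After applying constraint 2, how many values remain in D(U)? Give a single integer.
Answer: 5

Derivation:
Constraint 1 (U < Y) on D(U)={3,4,5,6,8,9} D(Y)={3,5,9}: U {3,4,5,6,8,9}->{3,4,5,6,8}; Y {3,5,9}->{5,9}
Constraint 2 (W != U) on D(W)={3,4,5,8,9} D(U)={3,4,5,6,8}: no change
So after constraint 2: D(U)={3,4,5,6,8}, size = 5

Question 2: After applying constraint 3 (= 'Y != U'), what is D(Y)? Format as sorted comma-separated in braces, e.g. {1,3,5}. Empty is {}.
Answer: {5,9}

Derivation:
Constraint 1 (U < Y) on D(U)={3,4,5,6,8,9} D(Y)={3,5,9}: U {3,4,5,6,8,9}->{3,4,5,6,8}; Y {3,5,9}->{5,9}
Constraint 2 (W != U) on D(W)={3,4,5,8,9} D(U)={3,4,5,6,8}: no change
Constraint 3 (Y != U) on D(Y)={5,9} D(U)={3,4,5,6,8}: no change
So after constraint 3: D(Y) = {5,9}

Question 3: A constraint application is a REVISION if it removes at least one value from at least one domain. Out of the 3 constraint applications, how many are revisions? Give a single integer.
Answer: 1

Derivation:
Constraint 1 (U < Y) on D(U)={3,4,5,6,8,9} D(Y)={3,5,9}: U {3,4,5,6,8,9}->{3,4,5,6,8}; Y {3,5,9}->{5,9} => REVISION
Constraint 2 (W != U) on D(W)={3,4,5,8,9} D(U)={3,4,5,6,8}: no change => not a revision
Constraint 3 (Y != U) on D(Y)={5,9} D(U)={3,4,5,6,8}: no change => not a revision
Total revisions = 1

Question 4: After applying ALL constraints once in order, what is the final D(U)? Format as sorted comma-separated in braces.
Constraint 1 (U < Y) on D(U)={3,4,5,6,8,9} D(Y)={3,5,9}: U {3,4,5,6,8,9}->{3,4,5,6,8}; Y {3,5,9}->{5,9}
Constraint 2 (W != U) on D(W)={3,4,5,8,9} D(U)={3,4,5,6,8}: no change
Constraint 3 (Y != U) on D(Y)={5,9} D(U)={3,4,5,6,8}: no change
So after all 3 constraints: D(U) = {3,4,5,6,8}

Answer: {3,4,5,6,8}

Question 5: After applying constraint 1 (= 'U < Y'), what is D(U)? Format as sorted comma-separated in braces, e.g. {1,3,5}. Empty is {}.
Answer: {3,4,5,6,8}

Derivation:
Constraint 1 (U < Y) on D(U)={3,4,5,6,8,9} D(Y)={3,5,9}: U {3,4,5,6,8,9}->{3,4,5,6,8}; Y {3,5,9}->{5,9}
So after constraint 1: D(U) = {3,4,5,6,8}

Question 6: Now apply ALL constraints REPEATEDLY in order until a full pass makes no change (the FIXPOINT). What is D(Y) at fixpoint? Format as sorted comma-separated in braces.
Answer: {5,9}

Derivation:
pass 0 (initial): D(Y)={3,5,9}
pass 1: U {3,4,5,6,8,9}->{3,4,5,6,8}; Y {3,5,9}->{5,9}
pass 2: no change
Fixpoint after 2 passes: D(Y) = {5,9}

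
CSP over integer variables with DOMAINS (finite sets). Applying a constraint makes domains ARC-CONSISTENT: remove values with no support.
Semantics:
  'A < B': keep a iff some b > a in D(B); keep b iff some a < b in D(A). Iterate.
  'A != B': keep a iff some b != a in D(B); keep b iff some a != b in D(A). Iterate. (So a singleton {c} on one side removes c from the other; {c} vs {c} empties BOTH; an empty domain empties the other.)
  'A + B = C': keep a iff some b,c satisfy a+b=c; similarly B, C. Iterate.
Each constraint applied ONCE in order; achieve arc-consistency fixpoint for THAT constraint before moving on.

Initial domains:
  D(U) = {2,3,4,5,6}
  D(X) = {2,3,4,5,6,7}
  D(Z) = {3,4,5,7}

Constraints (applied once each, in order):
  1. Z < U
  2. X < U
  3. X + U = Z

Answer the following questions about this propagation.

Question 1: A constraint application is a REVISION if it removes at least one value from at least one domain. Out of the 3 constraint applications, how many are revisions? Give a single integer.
Answer: 3

Derivation:
Constraint 1 (Z < U) on D(Z)={3,4,5,7} D(U)={2,3,4,5,6}: Z {3,4,5,7}->{3,4,5}; U {2,3,4,5,6}->{4,5,6} => REVISION
Constraint 2 (X < U) on D(X)={2,3,4,5,6,7} D(U)={4,5,6}: X {2,3,4,5,6,7}->{2,3,4,5} => REVISION
Constraint 3 (X + U = Z) on D(X)={2,3,4,5} D(U)={4,5,6} D(Z)={3,4,5}: X {2,3,4,5}->{}; U {4,5,6}->{}; Z {3,4,5}->{} => REVISION
Total revisions = 3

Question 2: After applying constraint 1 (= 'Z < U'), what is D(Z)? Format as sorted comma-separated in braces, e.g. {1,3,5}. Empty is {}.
Answer: {3,4,5}

Derivation:
Constraint 1 (Z < U) on D(Z)={3,4,5,7} D(U)={2,3,4,5,6}: Z {3,4,5,7}->{3,4,5}; U {2,3,4,5,6}->{4,5,6}
So after constraint 1: D(Z) = {3,4,5}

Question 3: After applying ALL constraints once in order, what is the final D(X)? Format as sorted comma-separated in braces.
Answer: {}

Derivation:
Constraint 1 (Z < U) on D(Z)={3,4,5,7} D(U)={2,3,4,5,6}: Z {3,4,5,7}->{3,4,5}; U {2,3,4,5,6}->{4,5,6}
Constraint 2 (X < U) on D(X)={2,3,4,5,6,7} D(U)={4,5,6}: X {2,3,4,5,6,7}->{2,3,4,5}
Constraint 3 (X + U = Z) on D(X)={2,3,4,5} D(U)={4,5,6} D(Z)={3,4,5}: X {2,3,4,5}->{}; U {4,5,6}->{}; Z {3,4,5}->{}
So after all 3 constraints: D(X) = {}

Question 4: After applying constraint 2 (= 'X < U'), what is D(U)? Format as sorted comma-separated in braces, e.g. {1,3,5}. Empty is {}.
Answer: {4,5,6}

Derivation:
Constraint 1 (Z < U) on D(Z)={3,4,5,7} D(U)={2,3,4,5,6}: Z {3,4,5,7}->{3,4,5}; U {2,3,4,5,6}->{4,5,6}
Constraint 2 (X < U) on D(X)={2,3,4,5,6,7} D(U)={4,5,6}: X {2,3,4,5,6,7}->{2,3,4,5}
So after constraint 2: D(U) = {4,5,6}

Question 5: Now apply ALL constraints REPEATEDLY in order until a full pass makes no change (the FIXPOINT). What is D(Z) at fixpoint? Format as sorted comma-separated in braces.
Answer: {}

Derivation:
pass 0 (initial): D(Z)={3,4,5,7}
pass 1: U {2,3,4,5,6}->{}; X {2,3,4,5,6,7}->{}; Z {3,4,5,7}->{}
pass 2: no change
Fixpoint after 2 passes: D(Z) = {}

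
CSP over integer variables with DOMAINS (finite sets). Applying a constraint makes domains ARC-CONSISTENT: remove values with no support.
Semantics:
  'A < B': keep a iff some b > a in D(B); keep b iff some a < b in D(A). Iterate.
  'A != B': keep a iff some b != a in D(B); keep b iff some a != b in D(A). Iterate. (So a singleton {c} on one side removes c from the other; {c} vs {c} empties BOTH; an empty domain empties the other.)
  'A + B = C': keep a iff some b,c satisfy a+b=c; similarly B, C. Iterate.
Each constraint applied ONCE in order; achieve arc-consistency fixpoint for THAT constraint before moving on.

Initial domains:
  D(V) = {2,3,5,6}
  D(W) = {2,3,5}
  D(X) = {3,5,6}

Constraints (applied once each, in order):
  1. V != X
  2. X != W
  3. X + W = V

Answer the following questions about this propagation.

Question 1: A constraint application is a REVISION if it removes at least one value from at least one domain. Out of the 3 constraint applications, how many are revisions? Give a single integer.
Constraint 1 (V != X) on D(V)={2,3,5,6} D(X)={3,5,6}: no change => not a revision
Constraint 2 (X != W) on D(X)={3,5,6} D(W)={2,3,5}: no change => not a revision
Constraint 3 (X + W = V) on D(X)={3,5,6} D(W)={2,3,5} D(V)={2,3,5,6}: X {3,5,6}->{3}; W {2,3,5}->{2,3}; V {2,3,5,6}->{5,6} => REVISION
Total revisions = 1

Answer: 1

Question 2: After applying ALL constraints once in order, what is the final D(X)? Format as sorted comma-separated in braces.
Constraint 1 (V != X) on D(V)={2,3,5,6} D(X)={3,5,6}: no change
Constraint 2 (X != W) on D(X)={3,5,6} D(W)={2,3,5}: no change
Constraint 3 (X + W = V) on D(X)={3,5,6} D(W)={2,3,5} D(V)={2,3,5,6}: X {3,5,6}->{3}; W {2,3,5}->{2,3}; V {2,3,5,6}->{5,6}
So after all 3 constraints: D(X) = {3}

Answer: {3}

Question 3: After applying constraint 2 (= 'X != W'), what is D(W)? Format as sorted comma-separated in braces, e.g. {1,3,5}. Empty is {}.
Constraint 1 (V != X) on D(V)={2,3,5,6} D(X)={3,5,6}: no change
Constraint 2 (X != W) on D(X)={3,5,6} D(W)={2,3,5}: no change
So after constraint 2: D(W) = {2,3,5}

Answer: {2,3,5}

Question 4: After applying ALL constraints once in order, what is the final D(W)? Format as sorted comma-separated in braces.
Constraint 1 (V != X) on D(V)={2,3,5,6} D(X)={3,5,6}: no change
Constraint 2 (X != W) on D(X)={3,5,6} D(W)={2,3,5}: no change
Constraint 3 (X + W = V) on D(X)={3,5,6} D(W)={2,3,5} D(V)={2,3,5,6}: X {3,5,6}->{3}; W {2,3,5}->{2,3}; V {2,3,5,6}->{5,6}
So after all 3 constraints: D(W) = {2,3}

Answer: {2,3}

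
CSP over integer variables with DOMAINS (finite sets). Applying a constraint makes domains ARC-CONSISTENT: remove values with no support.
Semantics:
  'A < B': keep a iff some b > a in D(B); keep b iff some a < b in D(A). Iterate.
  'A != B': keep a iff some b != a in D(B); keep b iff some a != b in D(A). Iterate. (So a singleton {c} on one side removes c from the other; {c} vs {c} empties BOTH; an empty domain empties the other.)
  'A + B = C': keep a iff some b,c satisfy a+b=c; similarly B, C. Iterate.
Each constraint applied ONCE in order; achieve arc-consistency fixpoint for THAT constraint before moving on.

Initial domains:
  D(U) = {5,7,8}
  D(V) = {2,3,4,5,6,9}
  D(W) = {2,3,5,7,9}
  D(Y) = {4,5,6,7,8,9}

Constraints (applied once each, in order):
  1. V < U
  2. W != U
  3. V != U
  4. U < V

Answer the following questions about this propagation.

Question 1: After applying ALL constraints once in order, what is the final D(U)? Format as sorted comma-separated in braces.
Constraint 1 (V < U) on D(V)={2,3,4,5,6,9} D(U)={5,7,8}: V {2,3,4,5,6,9}->{2,3,4,5,6}
Constraint 2 (W != U) on D(W)={2,3,5,7,9} D(U)={5,7,8}: no change
Constraint 3 (V != U) on D(V)={2,3,4,5,6} D(U)={5,7,8}: no change
Constraint 4 (U < V) on D(U)={5,7,8} D(V)={2,3,4,5,6}: U {5,7,8}->{5}; V {2,3,4,5,6}->{6}
So after all 4 constraints: D(U) = {5}

Answer: {5}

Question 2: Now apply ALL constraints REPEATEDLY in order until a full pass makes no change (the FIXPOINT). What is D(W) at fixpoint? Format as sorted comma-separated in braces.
pass 0 (initial): D(W)={2,3,5,7,9}
pass 1: U {5,7,8}->{5}; V {2,3,4,5,6,9}->{6}
pass 2: U {5}->{}; V {6}->{}; W {2,3,5,7,9}->{}
pass 3: no change
Fixpoint after 3 passes: D(W) = {}

Answer: {}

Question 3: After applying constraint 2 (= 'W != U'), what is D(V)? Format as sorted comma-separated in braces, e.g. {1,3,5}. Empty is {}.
Answer: {2,3,4,5,6}

Derivation:
Constraint 1 (V < U) on D(V)={2,3,4,5,6,9} D(U)={5,7,8}: V {2,3,4,5,6,9}->{2,3,4,5,6}
Constraint 2 (W != U) on D(W)={2,3,5,7,9} D(U)={5,7,8}: no change
So after constraint 2: D(V) = {2,3,4,5,6}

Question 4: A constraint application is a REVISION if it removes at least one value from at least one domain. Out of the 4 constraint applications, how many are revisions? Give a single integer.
Constraint 1 (V < U) on D(V)={2,3,4,5,6,9} D(U)={5,7,8}: V {2,3,4,5,6,9}->{2,3,4,5,6} => REVISION
Constraint 2 (W != U) on D(W)={2,3,5,7,9} D(U)={5,7,8}: no change => not a revision
Constraint 3 (V != U) on D(V)={2,3,4,5,6} D(U)={5,7,8}: no change => not a revision
Constraint 4 (U < V) on D(U)={5,7,8} D(V)={2,3,4,5,6}: U {5,7,8}->{5}; V {2,3,4,5,6}->{6} => REVISION
Total revisions = 2

Answer: 2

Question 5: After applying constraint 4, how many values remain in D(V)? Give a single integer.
Constraint 1 (V < U) on D(V)={2,3,4,5,6,9} D(U)={5,7,8}: V {2,3,4,5,6,9}->{2,3,4,5,6}
Constraint 2 (W != U) on D(W)={2,3,5,7,9} D(U)={5,7,8}: no change
Constraint 3 (V != U) on D(V)={2,3,4,5,6} D(U)={5,7,8}: no change
Constraint 4 (U < V) on D(U)={5,7,8} D(V)={2,3,4,5,6}: U {5,7,8}->{5}; V {2,3,4,5,6}->{6}
So after constraint 4: D(V)={6}, size = 1

Answer: 1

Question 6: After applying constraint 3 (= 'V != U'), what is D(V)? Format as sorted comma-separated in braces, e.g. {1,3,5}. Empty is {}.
Answer: {2,3,4,5,6}

Derivation:
Constraint 1 (V < U) on D(V)={2,3,4,5,6,9} D(U)={5,7,8}: V {2,3,4,5,6,9}->{2,3,4,5,6}
Constraint 2 (W != U) on D(W)={2,3,5,7,9} D(U)={5,7,8}: no change
Constraint 3 (V != U) on D(V)={2,3,4,5,6} D(U)={5,7,8}: no change
So after constraint 3: D(V) = {2,3,4,5,6}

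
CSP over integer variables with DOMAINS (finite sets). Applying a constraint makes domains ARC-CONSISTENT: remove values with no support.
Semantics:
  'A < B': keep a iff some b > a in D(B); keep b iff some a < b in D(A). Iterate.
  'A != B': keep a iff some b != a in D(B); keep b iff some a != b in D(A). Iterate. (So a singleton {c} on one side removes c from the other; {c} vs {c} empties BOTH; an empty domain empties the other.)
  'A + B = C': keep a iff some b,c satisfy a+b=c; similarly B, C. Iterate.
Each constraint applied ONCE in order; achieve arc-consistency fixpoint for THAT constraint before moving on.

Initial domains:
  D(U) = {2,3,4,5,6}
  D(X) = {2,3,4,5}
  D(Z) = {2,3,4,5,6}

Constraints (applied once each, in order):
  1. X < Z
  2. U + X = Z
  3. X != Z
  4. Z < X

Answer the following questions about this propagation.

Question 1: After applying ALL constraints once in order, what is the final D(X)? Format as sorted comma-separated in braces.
Constraint 1 (X < Z) on D(X)={2,3,4,5} D(Z)={2,3,4,5,6}: Z {2,3,4,5,6}->{3,4,5,6}
Constraint 2 (U + X = Z) on D(U)={2,3,4,5,6} D(X)={2,3,4,5} D(Z)={3,4,5,6}: U {2,3,4,5,6}->{2,3,4}; X {2,3,4,5}->{2,3,4}; Z {3,4,5,6}->{4,5,6}
Constraint 3 (X != Z) on D(X)={2,3,4} D(Z)={4,5,6}: no change
Constraint 4 (Z < X) on D(Z)={4,5,6} D(X)={2,3,4}: Z {4,5,6}->{}; X {2,3,4}->{}
So after all 4 constraints: D(X) = {}

Answer: {}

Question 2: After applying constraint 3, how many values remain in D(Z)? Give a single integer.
Constraint 1 (X < Z) on D(X)={2,3,4,5} D(Z)={2,3,4,5,6}: Z {2,3,4,5,6}->{3,4,5,6}
Constraint 2 (U + X = Z) on D(U)={2,3,4,5,6} D(X)={2,3,4,5} D(Z)={3,4,5,6}: U {2,3,4,5,6}->{2,3,4}; X {2,3,4,5}->{2,3,4}; Z {3,4,5,6}->{4,5,6}
Constraint 3 (X != Z) on D(X)={2,3,4} D(Z)={4,5,6}: no change
So after constraint 3: D(Z)={4,5,6}, size = 3

Answer: 3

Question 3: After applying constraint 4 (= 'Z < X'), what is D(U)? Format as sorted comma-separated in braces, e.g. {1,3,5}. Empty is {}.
Answer: {2,3,4}

Derivation:
Constraint 1 (X < Z) on D(X)={2,3,4,5} D(Z)={2,3,4,5,6}: Z {2,3,4,5,6}->{3,4,5,6}
Constraint 2 (U + X = Z) on D(U)={2,3,4,5,6} D(X)={2,3,4,5} D(Z)={3,4,5,6}: U {2,3,4,5,6}->{2,3,4}; X {2,3,4,5}->{2,3,4}; Z {3,4,5,6}->{4,5,6}
Constraint 3 (X != Z) on D(X)={2,3,4} D(Z)={4,5,6}: no change
Constraint 4 (Z < X) on D(Z)={4,5,6} D(X)={2,3,4}: Z {4,5,6}->{}; X {2,3,4}->{}
So after constraint 4: D(U) = {2,3,4}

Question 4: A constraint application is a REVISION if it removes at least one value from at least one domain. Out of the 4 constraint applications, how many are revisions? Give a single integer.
Answer: 3

Derivation:
Constraint 1 (X < Z) on D(X)={2,3,4,5} D(Z)={2,3,4,5,6}: Z {2,3,4,5,6}->{3,4,5,6} => REVISION
Constraint 2 (U + X = Z) on D(U)={2,3,4,5,6} D(X)={2,3,4,5} D(Z)={3,4,5,6}: U {2,3,4,5,6}->{2,3,4}; X {2,3,4,5}->{2,3,4}; Z {3,4,5,6}->{4,5,6} => REVISION
Constraint 3 (X != Z) on D(X)={2,3,4} D(Z)={4,5,6}: no change => not a revision
Constraint 4 (Z < X) on D(Z)={4,5,6} D(X)={2,3,4}: Z {4,5,6}->{}; X {2,3,4}->{} => REVISION
Total revisions = 3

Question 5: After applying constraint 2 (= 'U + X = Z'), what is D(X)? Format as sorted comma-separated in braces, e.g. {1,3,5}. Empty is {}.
Answer: {2,3,4}

Derivation:
Constraint 1 (X < Z) on D(X)={2,3,4,5} D(Z)={2,3,4,5,6}: Z {2,3,4,5,6}->{3,4,5,6}
Constraint 2 (U + X = Z) on D(U)={2,3,4,5,6} D(X)={2,3,4,5} D(Z)={3,4,5,6}: U {2,3,4,5,6}->{2,3,4}; X {2,3,4,5}->{2,3,4}; Z {3,4,5,6}->{4,5,6}
So after constraint 2: D(X) = {2,3,4}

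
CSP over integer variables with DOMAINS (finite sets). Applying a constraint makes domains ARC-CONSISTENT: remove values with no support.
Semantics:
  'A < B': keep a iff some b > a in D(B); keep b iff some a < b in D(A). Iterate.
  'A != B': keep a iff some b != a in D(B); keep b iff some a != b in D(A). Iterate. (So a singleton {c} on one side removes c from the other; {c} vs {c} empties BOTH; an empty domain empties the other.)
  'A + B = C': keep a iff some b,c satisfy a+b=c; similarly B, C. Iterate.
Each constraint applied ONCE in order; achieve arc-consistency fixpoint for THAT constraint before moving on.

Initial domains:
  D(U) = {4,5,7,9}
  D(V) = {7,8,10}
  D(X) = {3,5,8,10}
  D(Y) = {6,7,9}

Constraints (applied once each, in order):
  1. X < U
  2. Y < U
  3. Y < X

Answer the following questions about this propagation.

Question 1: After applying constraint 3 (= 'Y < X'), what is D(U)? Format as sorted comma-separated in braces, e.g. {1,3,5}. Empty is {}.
Answer: {7,9}

Derivation:
Constraint 1 (X < U) on D(X)={3,5,8,10} D(U)={4,5,7,9}: X {3,5,8,10}->{3,5,8}
Constraint 2 (Y < U) on D(Y)={6,7,9} D(U)={4,5,7,9}: Y {6,7,9}->{6,7}; U {4,5,7,9}->{7,9}
Constraint 3 (Y < X) on D(Y)={6,7} D(X)={3,5,8}: X {3,5,8}->{8}
So after constraint 3: D(U) = {7,9}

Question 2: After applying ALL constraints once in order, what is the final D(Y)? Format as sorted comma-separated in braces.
Constraint 1 (X < U) on D(X)={3,5,8,10} D(U)={4,5,7,9}: X {3,5,8,10}->{3,5,8}
Constraint 2 (Y < U) on D(Y)={6,7,9} D(U)={4,5,7,9}: Y {6,7,9}->{6,7}; U {4,5,7,9}->{7,9}
Constraint 3 (Y < X) on D(Y)={6,7} D(X)={3,5,8}: X {3,5,8}->{8}
So after all 3 constraints: D(Y) = {6,7}

Answer: {6,7}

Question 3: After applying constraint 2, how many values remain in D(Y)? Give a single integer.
Answer: 2

Derivation:
Constraint 1 (X < U) on D(X)={3,5,8,10} D(U)={4,5,7,9}: X {3,5,8,10}->{3,5,8}
Constraint 2 (Y < U) on D(Y)={6,7,9} D(U)={4,5,7,9}: Y {6,7,9}->{6,7}; U {4,5,7,9}->{7,9}
So after constraint 2: D(Y)={6,7}, size = 2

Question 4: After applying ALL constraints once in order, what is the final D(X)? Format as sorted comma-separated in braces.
Answer: {8}

Derivation:
Constraint 1 (X < U) on D(X)={3,5,8,10} D(U)={4,5,7,9}: X {3,5,8,10}->{3,5,8}
Constraint 2 (Y < U) on D(Y)={6,7,9} D(U)={4,5,7,9}: Y {6,7,9}->{6,7}; U {4,5,7,9}->{7,9}
Constraint 3 (Y < X) on D(Y)={6,7} D(X)={3,5,8}: X {3,5,8}->{8}
So after all 3 constraints: D(X) = {8}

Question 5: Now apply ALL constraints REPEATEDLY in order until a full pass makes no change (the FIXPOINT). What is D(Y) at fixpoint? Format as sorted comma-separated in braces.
Answer: {6,7}

Derivation:
pass 0 (initial): D(Y)={6,7,9}
pass 1: U {4,5,7,9}->{7,9}; X {3,5,8,10}->{8}; Y {6,7,9}->{6,7}
pass 2: U {7,9}->{9}
pass 3: no change
Fixpoint after 3 passes: D(Y) = {6,7}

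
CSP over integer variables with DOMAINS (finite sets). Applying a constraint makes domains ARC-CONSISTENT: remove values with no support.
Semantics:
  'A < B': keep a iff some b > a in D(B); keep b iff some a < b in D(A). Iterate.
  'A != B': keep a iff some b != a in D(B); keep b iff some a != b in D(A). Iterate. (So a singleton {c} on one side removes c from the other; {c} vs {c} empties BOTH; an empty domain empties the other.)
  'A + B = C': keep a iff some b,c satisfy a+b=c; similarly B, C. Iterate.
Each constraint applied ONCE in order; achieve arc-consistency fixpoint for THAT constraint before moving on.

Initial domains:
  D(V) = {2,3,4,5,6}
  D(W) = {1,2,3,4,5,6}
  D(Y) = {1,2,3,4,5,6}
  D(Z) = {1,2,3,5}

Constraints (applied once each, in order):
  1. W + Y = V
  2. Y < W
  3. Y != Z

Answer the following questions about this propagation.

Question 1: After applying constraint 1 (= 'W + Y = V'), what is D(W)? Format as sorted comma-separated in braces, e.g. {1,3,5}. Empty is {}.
Answer: {1,2,3,4,5}

Derivation:
Constraint 1 (W + Y = V) on D(W)={1,2,3,4,5,6} D(Y)={1,2,3,4,5,6} D(V)={2,3,4,5,6}: W {1,2,3,4,5,6}->{1,2,3,4,5}; Y {1,2,3,4,5,6}->{1,2,3,4,5}
So after constraint 1: D(W) = {1,2,3,4,5}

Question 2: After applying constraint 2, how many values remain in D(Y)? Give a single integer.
Answer: 4

Derivation:
Constraint 1 (W + Y = V) on D(W)={1,2,3,4,5,6} D(Y)={1,2,3,4,5,6} D(V)={2,3,4,5,6}: W {1,2,3,4,5,6}->{1,2,3,4,5}; Y {1,2,3,4,5,6}->{1,2,3,4,5}
Constraint 2 (Y < W) on D(Y)={1,2,3,4,5} D(W)={1,2,3,4,5}: Y {1,2,3,4,5}->{1,2,3,4}; W {1,2,3,4,5}->{2,3,4,5}
So after constraint 2: D(Y)={1,2,3,4}, size = 4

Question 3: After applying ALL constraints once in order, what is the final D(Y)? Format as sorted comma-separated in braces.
Constraint 1 (W + Y = V) on D(W)={1,2,3,4,5,6} D(Y)={1,2,3,4,5,6} D(V)={2,3,4,5,6}: W {1,2,3,4,5,6}->{1,2,3,4,5}; Y {1,2,3,4,5,6}->{1,2,3,4,5}
Constraint 2 (Y < W) on D(Y)={1,2,3,4,5} D(W)={1,2,3,4,5}: Y {1,2,3,4,5}->{1,2,3,4}; W {1,2,3,4,5}->{2,3,4,5}
Constraint 3 (Y != Z) on D(Y)={1,2,3,4} D(Z)={1,2,3,5}: no change
So after all 3 constraints: D(Y) = {1,2,3,4}

Answer: {1,2,3,4}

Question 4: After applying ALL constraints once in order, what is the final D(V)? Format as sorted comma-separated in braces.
Answer: {2,3,4,5,6}

Derivation:
Constraint 1 (W + Y = V) on D(W)={1,2,3,4,5,6} D(Y)={1,2,3,4,5,6} D(V)={2,3,4,5,6}: W {1,2,3,4,5,6}->{1,2,3,4,5}; Y {1,2,3,4,5,6}->{1,2,3,4,5}
Constraint 2 (Y < W) on D(Y)={1,2,3,4,5} D(W)={1,2,3,4,5}: Y {1,2,3,4,5}->{1,2,3,4}; W {1,2,3,4,5}->{2,3,4,5}
Constraint 3 (Y != Z) on D(Y)={1,2,3,4} D(Z)={1,2,3,5}: no change
So after all 3 constraints: D(V) = {2,3,4,5,6}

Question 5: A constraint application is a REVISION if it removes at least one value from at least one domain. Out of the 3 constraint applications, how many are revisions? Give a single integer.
Answer: 2

Derivation:
Constraint 1 (W + Y = V) on D(W)={1,2,3,4,5,6} D(Y)={1,2,3,4,5,6} D(V)={2,3,4,5,6}: W {1,2,3,4,5,6}->{1,2,3,4,5}; Y {1,2,3,4,5,6}->{1,2,3,4,5} => REVISION
Constraint 2 (Y < W) on D(Y)={1,2,3,4,5} D(W)={1,2,3,4,5}: Y {1,2,3,4,5}->{1,2,3,4}; W {1,2,3,4,5}->{2,3,4,5} => REVISION
Constraint 3 (Y != Z) on D(Y)={1,2,3,4} D(Z)={1,2,3,5}: no change => not a revision
Total revisions = 2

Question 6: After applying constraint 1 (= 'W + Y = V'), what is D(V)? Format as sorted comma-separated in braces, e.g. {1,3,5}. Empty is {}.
Constraint 1 (W + Y = V) on D(W)={1,2,3,4,5,6} D(Y)={1,2,3,4,5,6} D(V)={2,3,4,5,6}: W {1,2,3,4,5,6}->{1,2,3,4,5}; Y {1,2,3,4,5,6}->{1,2,3,4,5}
So after constraint 1: D(V) = {2,3,4,5,6}

Answer: {2,3,4,5,6}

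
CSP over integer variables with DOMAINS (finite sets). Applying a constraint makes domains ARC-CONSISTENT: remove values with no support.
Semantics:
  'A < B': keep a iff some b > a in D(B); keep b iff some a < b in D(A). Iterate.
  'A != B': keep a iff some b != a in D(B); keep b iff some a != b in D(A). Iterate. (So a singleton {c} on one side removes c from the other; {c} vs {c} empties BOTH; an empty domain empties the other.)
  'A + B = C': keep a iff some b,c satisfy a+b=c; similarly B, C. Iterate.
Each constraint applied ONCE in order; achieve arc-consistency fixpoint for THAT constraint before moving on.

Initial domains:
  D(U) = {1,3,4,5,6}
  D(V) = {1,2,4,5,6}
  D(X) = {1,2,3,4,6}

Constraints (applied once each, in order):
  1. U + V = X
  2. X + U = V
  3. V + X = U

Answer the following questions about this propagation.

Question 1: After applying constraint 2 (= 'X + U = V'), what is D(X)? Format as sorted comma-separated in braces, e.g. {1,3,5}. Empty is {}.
Constraint 1 (U + V = X) on D(U)={1,3,4,5,6} D(V)={1,2,4,5,6} D(X)={1,2,3,4,6}: U {1,3,4,5,6}->{1,3,4,5}; V {1,2,4,5,6}->{1,2,5}; X {1,2,3,4,6}->{2,3,4,6}
Constraint 2 (X + U = V) on D(X)={2,3,4,6} D(U)={1,3,4,5} D(V)={1,2,5}: X {2,3,4,6}->{2,4}; U {1,3,4,5}->{1,3}; V {1,2,5}->{5}
So after constraint 2: D(X) = {2,4}

Answer: {2,4}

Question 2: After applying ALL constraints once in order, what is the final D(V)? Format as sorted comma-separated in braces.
Answer: {}

Derivation:
Constraint 1 (U + V = X) on D(U)={1,3,4,5,6} D(V)={1,2,4,5,6} D(X)={1,2,3,4,6}: U {1,3,4,5,6}->{1,3,4,5}; V {1,2,4,5,6}->{1,2,5}; X {1,2,3,4,6}->{2,3,4,6}
Constraint 2 (X + U = V) on D(X)={2,3,4,6} D(U)={1,3,4,5} D(V)={1,2,5}: X {2,3,4,6}->{2,4}; U {1,3,4,5}->{1,3}; V {1,2,5}->{5}
Constraint 3 (V + X = U) on D(V)={5} D(X)={2,4} D(U)={1,3}: V {5}->{}; X {2,4}->{}; U {1,3}->{}
So after all 3 constraints: D(V) = {}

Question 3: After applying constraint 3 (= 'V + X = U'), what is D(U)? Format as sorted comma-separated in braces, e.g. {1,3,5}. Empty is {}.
Answer: {}

Derivation:
Constraint 1 (U + V = X) on D(U)={1,3,4,5,6} D(V)={1,2,4,5,6} D(X)={1,2,3,4,6}: U {1,3,4,5,6}->{1,3,4,5}; V {1,2,4,5,6}->{1,2,5}; X {1,2,3,4,6}->{2,3,4,6}
Constraint 2 (X + U = V) on D(X)={2,3,4,6} D(U)={1,3,4,5} D(V)={1,2,5}: X {2,3,4,6}->{2,4}; U {1,3,4,5}->{1,3}; V {1,2,5}->{5}
Constraint 3 (V + X = U) on D(V)={5} D(X)={2,4} D(U)={1,3}: V {5}->{}; X {2,4}->{}; U {1,3}->{}
So after constraint 3: D(U) = {}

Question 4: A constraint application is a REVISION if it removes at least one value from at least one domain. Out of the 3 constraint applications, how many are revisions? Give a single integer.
Answer: 3

Derivation:
Constraint 1 (U + V = X) on D(U)={1,3,4,5,6} D(V)={1,2,4,5,6} D(X)={1,2,3,4,6}: U {1,3,4,5,6}->{1,3,4,5}; V {1,2,4,5,6}->{1,2,5}; X {1,2,3,4,6}->{2,3,4,6} => REVISION
Constraint 2 (X + U = V) on D(X)={2,3,4,6} D(U)={1,3,4,5} D(V)={1,2,5}: X {2,3,4,6}->{2,4}; U {1,3,4,5}->{1,3}; V {1,2,5}->{5} => REVISION
Constraint 3 (V + X = U) on D(V)={5} D(X)={2,4} D(U)={1,3}: V {5}->{}; X {2,4}->{}; U {1,3}->{} => REVISION
Total revisions = 3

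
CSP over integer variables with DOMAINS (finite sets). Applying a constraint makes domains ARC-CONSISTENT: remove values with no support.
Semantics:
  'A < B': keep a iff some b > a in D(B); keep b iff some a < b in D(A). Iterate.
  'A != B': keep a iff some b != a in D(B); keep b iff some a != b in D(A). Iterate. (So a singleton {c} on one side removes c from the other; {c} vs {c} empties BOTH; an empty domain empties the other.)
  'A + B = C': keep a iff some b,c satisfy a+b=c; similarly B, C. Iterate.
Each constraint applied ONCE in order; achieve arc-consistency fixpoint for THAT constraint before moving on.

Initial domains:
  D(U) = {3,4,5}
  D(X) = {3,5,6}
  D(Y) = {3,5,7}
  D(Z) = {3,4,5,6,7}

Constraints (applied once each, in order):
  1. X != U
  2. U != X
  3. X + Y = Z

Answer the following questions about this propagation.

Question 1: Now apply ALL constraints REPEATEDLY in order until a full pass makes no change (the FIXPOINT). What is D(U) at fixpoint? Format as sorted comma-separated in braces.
Answer: {4,5}

Derivation:
pass 0 (initial): D(U)={3,4,5}
pass 1: X {3,5,6}->{3}; Y {3,5,7}->{3}; Z {3,4,5,6,7}->{6}
pass 2: U {3,4,5}->{4,5}
pass 3: no change
Fixpoint after 3 passes: D(U) = {4,5}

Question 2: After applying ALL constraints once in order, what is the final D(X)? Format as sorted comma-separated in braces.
Constraint 1 (X != U) on D(X)={3,5,6} D(U)={3,4,5}: no change
Constraint 2 (U != X) on D(U)={3,4,5} D(X)={3,5,6}: no change
Constraint 3 (X + Y = Z) on D(X)={3,5,6} D(Y)={3,5,7} D(Z)={3,4,5,6,7}: X {3,5,6}->{3}; Y {3,5,7}->{3}; Z {3,4,5,6,7}->{6}
So after all 3 constraints: D(X) = {3}

Answer: {3}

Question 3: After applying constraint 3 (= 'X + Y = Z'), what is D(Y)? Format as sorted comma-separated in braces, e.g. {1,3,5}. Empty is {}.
Constraint 1 (X != U) on D(X)={3,5,6} D(U)={3,4,5}: no change
Constraint 2 (U != X) on D(U)={3,4,5} D(X)={3,5,6}: no change
Constraint 3 (X + Y = Z) on D(X)={3,5,6} D(Y)={3,5,7} D(Z)={3,4,5,6,7}: X {3,5,6}->{3}; Y {3,5,7}->{3}; Z {3,4,5,6,7}->{6}
So after constraint 3: D(Y) = {3}

Answer: {3}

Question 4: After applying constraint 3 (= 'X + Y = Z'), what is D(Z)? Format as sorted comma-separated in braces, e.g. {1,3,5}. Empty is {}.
Constraint 1 (X != U) on D(X)={3,5,6} D(U)={3,4,5}: no change
Constraint 2 (U != X) on D(U)={3,4,5} D(X)={3,5,6}: no change
Constraint 3 (X + Y = Z) on D(X)={3,5,6} D(Y)={3,5,7} D(Z)={3,4,5,6,7}: X {3,5,6}->{3}; Y {3,5,7}->{3}; Z {3,4,5,6,7}->{6}
So after constraint 3: D(Z) = {6}

Answer: {6}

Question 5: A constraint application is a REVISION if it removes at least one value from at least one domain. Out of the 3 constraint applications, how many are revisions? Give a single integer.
Answer: 1

Derivation:
Constraint 1 (X != U) on D(X)={3,5,6} D(U)={3,4,5}: no change => not a revision
Constraint 2 (U != X) on D(U)={3,4,5} D(X)={3,5,6}: no change => not a revision
Constraint 3 (X + Y = Z) on D(X)={3,5,6} D(Y)={3,5,7} D(Z)={3,4,5,6,7}: X {3,5,6}->{3}; Y {3,5,7}->{3}; Z {3,4,5,6,7}->{6} => REVISION
Total revisions = 1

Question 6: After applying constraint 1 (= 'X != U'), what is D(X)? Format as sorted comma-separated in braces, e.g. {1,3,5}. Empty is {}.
Answer: {3,5,6}

Derivation:
Constraint 1 (X != U) on D(X)={3,5,6} D(U)={3,4,5}: no change
So after constraint 1: D(X) = {3,5,6}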